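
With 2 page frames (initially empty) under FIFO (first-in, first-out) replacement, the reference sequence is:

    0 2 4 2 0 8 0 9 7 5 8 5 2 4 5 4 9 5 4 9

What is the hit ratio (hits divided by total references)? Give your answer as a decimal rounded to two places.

0.30

0 → miss, frames {0}
2 → miss, frames {0,2}
4 → miss, evict 0, frames {2,4}
2 → hit
0 → miss, evict 2, frames {4,0}
8 → miss, evict 4, frames {0,8}
0 → hit
9 → miss, evict 0, frames {8,9}
7 → miss, evict 8, frames {9,7}
5 → miss, evict 9, frames {7,5}
8 → miss, evict 7, frames {5,8}
5 → hit
2 → miss, evict 5, frames {8,2}
4 → miss, evict 8, frames {2,4}
5 → miss, evict 2, frames {4,5}
4 → hit
9 → miss, evict 4, frames {5,9}
5 → hit
4 → miss, evict 5, frames {9,4}
9 → hit
Hits: 6 of 20 references → 6/20 = 0.3000.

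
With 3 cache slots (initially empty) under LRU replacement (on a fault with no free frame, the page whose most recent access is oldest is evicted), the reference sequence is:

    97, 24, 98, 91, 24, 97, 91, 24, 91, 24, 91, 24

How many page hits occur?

97 -> fault, frames {97}
24 -> fault, frames {97,24}
98 -> fault, frames {97,24,98}
91 -> fault, evict 97, frames {24,98,91}
24 -> hit
97 -> fault, evict 98, frames {91,24,97}
91 -> hit
24 -> hit
91 -> hit
24 -> hit
91 -> hit
24 -> hit
Hits: 7.

7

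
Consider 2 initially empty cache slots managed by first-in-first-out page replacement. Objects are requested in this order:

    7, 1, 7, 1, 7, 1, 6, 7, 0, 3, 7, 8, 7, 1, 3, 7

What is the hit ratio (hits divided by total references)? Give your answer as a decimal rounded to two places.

7 -> miss, frames {7}
1 -> miss, frames {7,1}
7 -> hit
1 -> hit
7 -> hit
1 -> hit
6 -> miss, evict 7, frames {1,6}
7 -> miss, evict 1, frames {6,7}
0 -> miss, evict 6, frames {7,0}
3 -> miss, evict 7, frames {0,3}
7 -> miss, evict 0, frames {3,7}
8 -> miss, evict 3, frames {7,8}
7 -> hit
1 -> miss, evict 7, frames {8,1}
3 -> miss, evict 8, frames {1,3}
7 -> miss, evict 1, frames {3,7}
Hits: 5 of 16 references → 5/16 = 0.3125.

0.31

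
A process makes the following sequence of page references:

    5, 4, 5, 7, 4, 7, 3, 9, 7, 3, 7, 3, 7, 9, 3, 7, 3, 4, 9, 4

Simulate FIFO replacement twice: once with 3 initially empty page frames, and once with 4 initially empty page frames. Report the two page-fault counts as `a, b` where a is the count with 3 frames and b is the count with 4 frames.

6, 5

3 frames: F F . F . . F F . . . . . . . . . F . . → 6 faults.
4 frames: F F . F . . F F . . . . . . . . . . . . → 5 faults.
5 < 6: adding a frame reduced faults, as is typical.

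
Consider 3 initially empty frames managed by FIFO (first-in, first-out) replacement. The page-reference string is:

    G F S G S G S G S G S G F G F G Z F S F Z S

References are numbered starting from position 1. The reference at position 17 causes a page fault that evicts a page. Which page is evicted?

G

pos 1: G: miss, frames (G)
pos 2: F: miss, frames (G F)
pos 3: S: miss, frames (G F S)
pos 4: G: hit
pos 5: S: hit
pos 6: G: hit
pos 7: S: hit
pos 8: G: hit
pos 9: S: hit
pos 10: G: hit
pos 11: S: hit
pos 12: G: hit
pos 13: F: hit
pos 14: G: hit
pos 15: F: hit
pos 16: G: hit
pos 17: Z: miss, evict G, frames (F S Z)
At position 17, page G is evicted.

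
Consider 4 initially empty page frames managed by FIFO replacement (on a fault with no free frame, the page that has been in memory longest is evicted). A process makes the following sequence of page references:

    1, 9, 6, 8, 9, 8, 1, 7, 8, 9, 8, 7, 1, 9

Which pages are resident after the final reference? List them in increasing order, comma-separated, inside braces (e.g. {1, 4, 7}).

{1, 7, 8, 9}

1 → fault, frames [1]
9 → fault, frames [1, 9]
6 → fault, frames [1, 9, 6]
8 → fault, frames [1, 9, 6, 8]
9 → hit
8 → hit
1 → hit
7 → fault, evict 1, frames [9, 6, 8, 7]
8 → hit
9 → hit
8 → hit
7 → hit
1 → fault, evict 9, frames [6, 8, 7, 1]
9 → fault, evict 6, frames [8, 7, 1, 9]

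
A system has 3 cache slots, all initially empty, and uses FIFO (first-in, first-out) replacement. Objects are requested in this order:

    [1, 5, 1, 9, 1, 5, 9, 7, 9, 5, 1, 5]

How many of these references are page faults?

1 → miss, frames (1)
5 → miss, frames (1 5)
1 → hit
9 → miss, frames (1 5 9)
1 → hit
5 → hit
9 → hit
7 → miss, evict 1, frames (5 9 7)
9 → hit
5 → hit
1 → miss, evict 5, frames (9 7 1)
5 → miss, evict 9, frames (7 1 5)
Page faults: 6.

6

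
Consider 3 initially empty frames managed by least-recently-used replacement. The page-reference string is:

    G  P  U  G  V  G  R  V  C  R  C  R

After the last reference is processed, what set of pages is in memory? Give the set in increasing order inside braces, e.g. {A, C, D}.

G: fault, frames (G)
P: fault, frames (G P)
U: fault, frames (G P U)
G: hit
V: fault, evict P, frames (U G V)
G: hit
R: fault, evict U, frames (V G R)
V: hit
C: fault, evict G, frames (R V C)
R: hit
C: hit
R: hit

{C, R, V}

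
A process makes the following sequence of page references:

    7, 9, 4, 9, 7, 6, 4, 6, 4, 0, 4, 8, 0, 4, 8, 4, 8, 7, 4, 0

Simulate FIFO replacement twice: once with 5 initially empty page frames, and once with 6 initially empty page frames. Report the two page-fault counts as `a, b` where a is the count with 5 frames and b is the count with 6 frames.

5 frames: F F F . . F . . . F . F . . . . . F . . → 7 faults.
6 frames: F F F . . F . . . F . F . . . . . . . . → 6 faults.
6 < 7: adding a frame reduced faults, as is typical.

7, 6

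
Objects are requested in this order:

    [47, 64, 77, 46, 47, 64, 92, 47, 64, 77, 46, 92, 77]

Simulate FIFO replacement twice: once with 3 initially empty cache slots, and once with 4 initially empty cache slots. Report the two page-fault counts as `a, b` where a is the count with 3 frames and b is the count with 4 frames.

3 frames: F F F F F F F . . F F . . → 9 faults.
4 frames: F F F F . . F F F F F F . → 10 faults.
10 > 9: adding a frame increased faults — Belady's anomaly.

9, 10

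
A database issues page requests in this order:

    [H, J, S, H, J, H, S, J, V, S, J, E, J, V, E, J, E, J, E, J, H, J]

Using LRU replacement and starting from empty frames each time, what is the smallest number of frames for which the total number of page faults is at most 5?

5

f=1: 22 faults
f=2: 15 faults
f=3: 7 faults
f=4: 6 faults
f=5: 5 faults
Smallest f with faults ≤ 5 is 5.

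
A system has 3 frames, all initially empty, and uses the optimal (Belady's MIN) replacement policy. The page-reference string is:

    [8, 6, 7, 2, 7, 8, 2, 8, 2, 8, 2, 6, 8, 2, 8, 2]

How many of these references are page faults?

8 -> miss, frames {8}
6 -> miss, frames {8,6}
7 -> miss, frames {8,6,7}
2 -> miss, evict 6, frames {8,7,2}
7 -> hit
8 -> hit
2 -> hit
8 -> hit
2 -> hit
8 -> hit
2 -> hit
6 -> miss, evict 7, frames {8,2,6}
8 -> hit
2 -> hit
8 -> hit
2 -> hit
Page faults: 5.

5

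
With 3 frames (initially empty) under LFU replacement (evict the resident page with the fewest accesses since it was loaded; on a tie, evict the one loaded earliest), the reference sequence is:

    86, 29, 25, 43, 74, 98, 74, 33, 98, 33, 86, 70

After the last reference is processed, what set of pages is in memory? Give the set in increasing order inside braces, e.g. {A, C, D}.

{33, 70, 98}

86 -> fault, frames [86]
29 -> fault, frames [86, 29]
25 -> fault, frames [86, 29, 25]
43 -> fault, evict 86, frames [29, 25, 43]
74 -> fault, evict 29, frames [25, 43, 74]
98 -> fault, evict 25, frames [43, 74, 98]
74 -> hit
33 -> fault, evict 43, frames [74, 98, 33]
98 -> hit
33 -> hit
86 -> fault, evict 74, frames [98, 33, 86]
70 -> fault, evict 86, frames [98, 33, 70]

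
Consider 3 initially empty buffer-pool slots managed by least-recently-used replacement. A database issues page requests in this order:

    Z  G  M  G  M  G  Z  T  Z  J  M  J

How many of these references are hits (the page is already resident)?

6

Z -> fault, frames [Z]
G -> fault, frames [Z, G]
M -> fault, frames [Z, G, M]
G -> hit
M -> hit
G -> hit
Z -> hit
T -> fault, evict M, frames [G, Z, T]
Z -> hit
J -> fault, evict G, frames [T, Z, J]
M -> fault, evict T, frames [Z, J, M]
J -> hit
Hits: 6.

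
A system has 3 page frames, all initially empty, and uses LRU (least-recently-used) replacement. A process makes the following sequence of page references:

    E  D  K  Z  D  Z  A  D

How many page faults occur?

E -> miss, frames {E}
D -> miss, frames {E,D}
K -> miss, frames {E,D,K}
Z -> miss, evict E, frames {D,K,Z}
D -> hit
Z -> hit
A -> miss, evict K, frames {D,Z,A}
D -> hit
Page faults: 5.

5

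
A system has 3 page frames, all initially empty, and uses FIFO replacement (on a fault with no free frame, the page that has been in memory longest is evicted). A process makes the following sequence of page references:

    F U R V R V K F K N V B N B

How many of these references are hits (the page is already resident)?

F -> miss, frames [F]
U -> miss, frames [F, U]
R -> miss, frames [F, U, R]
V -> miss, evict F, frames [U, R, V]
R -> hit
V -> hit
K -> miss, evict U, frames [R, V, K]
F -> miss, evict R, frames [V, K, F]
K -> hit
N -> miss, evict V, frames [K, F, N]
V -> miss, evict K, frames [F, N, V]
B -> miss, evict F, frames [N, V, B]
N -> hit
B -> hit
Hits: 5.

5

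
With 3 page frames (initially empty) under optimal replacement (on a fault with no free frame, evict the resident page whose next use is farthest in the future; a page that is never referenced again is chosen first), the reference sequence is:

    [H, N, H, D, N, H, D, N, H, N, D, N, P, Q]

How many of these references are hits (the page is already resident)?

H -> miss, frames [H]
N -> miss, frames [H, N]
H -> hit
D -> miss, frames [H, N, D]
N -> hit
H -> hit
D -> hit
N -> hit
H -> hit
N -> hit
D -> hit
N -> hit
P -> miss, evict D, frames [H, N, P]
Q -> miss, evict P, frames [H, N, Q]
Hits: 9.

9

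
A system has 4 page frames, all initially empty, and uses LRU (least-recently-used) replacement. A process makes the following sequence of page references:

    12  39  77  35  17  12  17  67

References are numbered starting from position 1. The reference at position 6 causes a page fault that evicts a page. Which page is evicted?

39

pos 1: 12 -> miss, frames (12)
pos 2: 39 -> miss, frames (12 39)
pos 3: 77 -> miss, frames (12 39 77)
pos 4: 35 -> miss, frames (12 39 77 35)
pos 5: 17 -> miss, evict 12, frames (39 77 35 17)
pos 6: 12 -> miss, evict 39, frames (77 35 17 12)
At position 6, page 39 is evicted.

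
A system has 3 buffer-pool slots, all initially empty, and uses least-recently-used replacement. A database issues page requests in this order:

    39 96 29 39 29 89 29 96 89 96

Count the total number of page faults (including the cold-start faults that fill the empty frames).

39 → fault, frames (39)
96 → fault, frames (39 96)
29 → fault, frames (39 96 29)
39 → hit
29 → hit
89 → fault, evict 96, frames (39 29 89)
29 → hit
96 → fault, evict 39, frames (89 29 96)
89 → hit
96 → hit
Page faults: 5.

5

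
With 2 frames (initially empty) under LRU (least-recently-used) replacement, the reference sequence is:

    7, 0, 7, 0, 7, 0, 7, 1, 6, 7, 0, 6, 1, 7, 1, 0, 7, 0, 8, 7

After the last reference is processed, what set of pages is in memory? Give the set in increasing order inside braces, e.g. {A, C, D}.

7: miss, frames (7)
0: miss, frames (7 0)
7: hit
0: hit
7: hit
0: hit
7: hit
1: miss, evict 0, frames (7 1)
6: miss, evict 7, frames (1 6)
7: miss, evict 1, frames (6 7)
0: miss, evict 6, frames (7 0)
6: miss, evict 7, frames (0 6)
1: miss, evict 0, frames (6 1)
7: miss, evict 6, frames (1 7)
1: hit
0: miss, evict 7, frames (1 0)
7: miss, evict 1, frames (0 7)
0: hit
8: miss, evict 7, frames (0 8)
7: miss, evict 0, frames (8 7)

{7, 8}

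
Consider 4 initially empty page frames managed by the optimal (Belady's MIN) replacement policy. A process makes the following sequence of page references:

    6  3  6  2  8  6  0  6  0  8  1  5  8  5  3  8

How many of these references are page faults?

7

6 -> miss, frames {6}
3 -> miss, frames {6,3}
6 -> hit
2 -> miss, frames {6,3,2}
8 -> miss, frames {6,3,2,8}
6 -> hit
0 -> miss, evict 2, frames {6,3,8,0}
6 -> hit
0 -> hit
8 -> hit
1 -> miss, evict 0, frames {6,3,8,1}
5 -> miss, evict 1, frames {6,3,8,5}
8 -> hit
5 -> hit
3 -> hit
8 -> hit
Page faults: 7.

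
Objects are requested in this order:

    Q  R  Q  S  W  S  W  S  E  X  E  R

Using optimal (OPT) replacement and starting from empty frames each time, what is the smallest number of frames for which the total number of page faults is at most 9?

2

f=1: 12 faults
f=2: 7 faults
f=3: 6 faults
f=4: 6 faults
f=5: 6 faults
f=6: 6 faults
Smallest f with faults ≤ 9 is 2.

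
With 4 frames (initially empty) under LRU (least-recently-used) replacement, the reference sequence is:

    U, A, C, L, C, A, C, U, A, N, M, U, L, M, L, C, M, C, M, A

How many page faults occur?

U → miss, frames (U)
A → miss, frames (U A)
C → miss, frames (U A C)
L → miss, frames (U A C L)
C → hit
A → hit
C → hit
U → hit
A → hit
N → miss, evict L, frames (C U A N)
M → miss, evict C, frames (U A N M)
U → hit
L → miss, evict A, frames (N M U L)
M → hit
L → hit
C → miss, evict N, frames (U M L C)
M → hit
C → hit
M → hit
A → miss, evict U, frames (L C M A)
Page faults: 9.

9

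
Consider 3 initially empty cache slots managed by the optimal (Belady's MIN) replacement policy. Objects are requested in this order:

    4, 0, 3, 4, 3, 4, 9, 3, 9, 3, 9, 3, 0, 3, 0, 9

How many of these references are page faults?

4 → fault, frames (4)
0 → fault, frames (4 0)
3 → fault, frames (4 0 3)
4 → hit
3 → hit
4 → hit
9 → fault, evict 4, frames (0 3 9)
3 → hit
9 → hit
3 → hit
9 → hit
3 → hit
0 → hit
3 → hit
0 → hit
9 → hit
Page faults: 4.

4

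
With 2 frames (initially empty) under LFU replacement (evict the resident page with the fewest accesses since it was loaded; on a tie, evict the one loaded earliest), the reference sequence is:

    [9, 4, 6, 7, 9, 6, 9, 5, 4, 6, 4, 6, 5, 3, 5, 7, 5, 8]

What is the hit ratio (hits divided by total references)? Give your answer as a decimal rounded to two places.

9 -> miss, frames [9]
4 -> miss, frames [9, 4]
6 -> miss, evict 9, frames [4, 6]
7 -> miss, evict 4, frames [6, 7]
9 -> miss, evict 6, frames [7, 9]
6 -> miss, evict 7, frames [9, 6]
9 -> hit
5 -> miss, evict 6, frames [9, 5]
4 -> miss, evict 5, frames [9, 4]
6 -> miss, evict 4, frames [9, 6]
4 -> miss, evict 6, frames [9, 4]
6 -> miss, evict 4, frames [9, 6]
5 -> miss, evict 6, frames [9, 5]
3 -> miss, evict 5, frames [9, 3]
5 -> miss, evict 3, frames [9, 5]
7 -> miss, evict 5, frames [9, 7]
5 -> miss, evict 7, frames [9, 5]
8 -> miss, evict 5, frames [9, 8]
Hits: 1 of 18 references → 1/18 = 0.0556.

0.06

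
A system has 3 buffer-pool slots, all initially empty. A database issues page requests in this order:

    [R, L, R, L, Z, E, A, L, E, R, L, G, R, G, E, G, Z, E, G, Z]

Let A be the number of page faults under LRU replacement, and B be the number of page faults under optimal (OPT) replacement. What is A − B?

2

Under LRU: F F . . F F F F . F . F . . F . F . . . → 10 faults.
Under OPT: F F . . F F F . . F . F . . . . F . . . → 8 faults.
A − B = 10 − 8 = 2.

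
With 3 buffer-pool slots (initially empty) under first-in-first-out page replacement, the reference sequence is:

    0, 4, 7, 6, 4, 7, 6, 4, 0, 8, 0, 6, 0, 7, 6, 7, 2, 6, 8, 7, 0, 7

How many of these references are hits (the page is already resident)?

0 → miss, frames {0}
4 → miss, frames {0,4}
7 → miss, frames {0,4,7}
6 → miss, evict 0, frames {4,7,6}
4 → hit
7 → hit
6 → hit
4 → hit
0 → miss, evict 4, frames {7,6,0}
8 → miss, evict 7, frames {6,0,8}
0 → hit
6 → hit
0 → hit
7 → miss, evict 6, frames {0,8,7}
6 → miss, evict 0, frames {8,7,6}
7 → hit
2 → miss, evict 8, frames {7,6,2}
6 → hit
8 → miss, evict 7, frames {6,2,8}
7 → miss, evict 6, frames {2,8,7}
0 → miss, evict 2, frames {8,7,0}
7 → hit
Hits: 10.

10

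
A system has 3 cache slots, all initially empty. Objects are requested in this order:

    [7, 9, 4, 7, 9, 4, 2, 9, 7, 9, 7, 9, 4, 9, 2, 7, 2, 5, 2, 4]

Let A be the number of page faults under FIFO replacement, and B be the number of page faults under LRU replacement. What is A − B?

Under FIFO: F F F . . . F . F F . . F . F F . F . F → 11 faults.
Under LRU: F F F . . . F . F . . . F . F F . F . F → 10 faults.
A − B = 11 − 10 = 1.

1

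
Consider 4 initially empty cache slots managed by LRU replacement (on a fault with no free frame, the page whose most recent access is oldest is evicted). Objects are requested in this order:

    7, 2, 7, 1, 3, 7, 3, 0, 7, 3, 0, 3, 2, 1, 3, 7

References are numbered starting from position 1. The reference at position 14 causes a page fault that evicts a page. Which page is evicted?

7

pos 1: 7 -> fault, frames [7]
pos 2: 2 -> fault, frames [7, 2]
pos 3: 7 -> hit
pos 4: 1 -> fault, frames [2, 7, 1]
pos 5: 3 -> fault, frames [2, 7, 1, 3]
pos 6: 7 -> hit
pos 7: 3 -> hit
pos 8: 0 -> fault, evict 2, frames [1, 7, 3, 0]
pos 9: 7 -> hit
pos 10: 3 -> hit
pos 11: 0 -> hit
pos 12: 3 -> hit
pos 13: 2 -> fault, evict 1, frames [7, 0, 3, 2]
pos 14: 1 -> fault, evict 7, frames [0, 3, 2, 1]
At position 14, page 7 is evicted.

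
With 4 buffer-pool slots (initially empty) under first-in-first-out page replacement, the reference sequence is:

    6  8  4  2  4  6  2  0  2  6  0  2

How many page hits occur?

6

6 → miss, frames [6]
8 → miss, frames [6, 8]
4 → miss, frames [6, 8, 4]
2 → miss, frames [6, 8, 4, 2]
4 → hit
6 → hit
2 → hit
0 → miss, evict 6, frames [8, 4, 2, 0]
2 → hit
6 → miss, evict 8, frames [4, 2, 0, 6]
0 → hit
2 → hit
Hits: 6.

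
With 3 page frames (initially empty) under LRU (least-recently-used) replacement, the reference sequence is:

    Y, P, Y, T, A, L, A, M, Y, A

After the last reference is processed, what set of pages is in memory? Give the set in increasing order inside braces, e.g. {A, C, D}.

Y: miss, frames {Y}
P: miss, frames {Y,P}
Y: hit
T: miss, frames {P,Y,T}
A: miss, evict P, frames {Y,T,A}
L: miss, evict Y, frames {T,A,L}
A: hit
M: miss, evict T, frames {L,A,M}
Y: miss, evict L, frames {A,M,Y}
A: hit

{A, M, Y}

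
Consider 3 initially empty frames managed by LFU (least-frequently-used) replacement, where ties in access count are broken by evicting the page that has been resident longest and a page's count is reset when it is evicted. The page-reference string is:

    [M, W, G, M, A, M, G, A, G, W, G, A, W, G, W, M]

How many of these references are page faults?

7

M → miss, frames [M]
W → miss, frames [M, W]
G → miss, frames [M, W, G]
M → hit
A → miss, evict W, frames [M, G, A]
M → hit
G → hit
A → hit
G → hit
W → miss, evict A, frames [M, G, W]
G → hit
A → miss, evict W, frames [M, G, A]
W → miss, evict A, frames [M, G, W]
G → hit
W → hit
M → hit
Page faults: 7.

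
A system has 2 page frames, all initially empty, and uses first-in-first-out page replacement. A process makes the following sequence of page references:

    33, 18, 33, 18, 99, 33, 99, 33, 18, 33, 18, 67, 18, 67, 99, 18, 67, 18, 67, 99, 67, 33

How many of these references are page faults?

11

33: fault, frames {33}
18: fault, frames {33,18}
33: hit
18: hit
99: fault, evict 33, frames {18,99}
33: fault, evict 18, frames {99,33}
99: hit
33: hit
18: fault, evict 99, frames {33,18}
33: hit
18: hit
67: fault, evict 33, frames {18,67}
18: hit
67: hit
99: fault, evict 18, frames {67,99}
18: fault, evict 67, frames {99,18}
67: fault, evict 99, frames {18,67}
18: hit
67: hit
99: fault, evict 18, frames {67,99}
67: hit
33: fault, evict 67, frames {99,33}
Page faults: 11.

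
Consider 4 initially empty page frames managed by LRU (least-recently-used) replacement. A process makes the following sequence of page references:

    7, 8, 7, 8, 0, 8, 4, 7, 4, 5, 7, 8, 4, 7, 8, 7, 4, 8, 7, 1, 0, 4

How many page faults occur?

8

7 -> miss, frames [7]
8 -> miss, frames [7, 8]
7 -> hit
8 -> hit
0 -> miss, frames [7, 8, 0]
8 -> hit
4 -> miss, frames [7, 0, 8, 4]
7 -> hit
4 -> hit
5 -> miss, evict 0, frames [8, 7, 4, 5]
7 -> hit
8 -> hit
4 -> hit
7 -> hit
8 -> hit
7 -> hit
4 -> hit
8 -> hit
7 -> hit
1 -> miss, evict 5, frames [4, 8, 7, 1]
0 -> miss, evict 4, frames [8, 7, 1, 0]
4 -> miss, evict 8, frames [7, 1, 0, 4]
Page faults: 8.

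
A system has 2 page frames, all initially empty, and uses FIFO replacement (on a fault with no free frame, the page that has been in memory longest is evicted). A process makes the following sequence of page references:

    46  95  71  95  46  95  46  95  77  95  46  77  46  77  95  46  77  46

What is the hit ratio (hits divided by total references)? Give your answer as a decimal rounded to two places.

46 → miss, frames (46)
95 → miss, frames (46 95)
71 → miss, evict 46, frames (95 71)
95 → hit
46 → miss, evict 95, frames (71 46)
95 → miss, evict 71, frames (46 95)
46 → hit
95 → hit
77 → miss, evict 46, frames (95 77)
95 → hit
46 → miss, evict 95, frames (77 46)
77 → hit
46 → hit
77 → hit
95 → miss, evict 77, frames (46 95)
46 → hit
77 → miss, evict 46, frames (95 77)
46 → miss, evict 95, frames (77 46)
Hits: 8 of 18 references → 8/18 = 0.4444.

0.44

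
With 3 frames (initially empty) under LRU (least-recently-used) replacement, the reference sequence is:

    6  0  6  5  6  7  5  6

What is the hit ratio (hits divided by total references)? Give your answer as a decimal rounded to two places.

0.50

6 → miss, frames (6)
0 → miss, frames (6 0)
6 → hit
5 → miss, frames (0 6 5)
6 → hit
7 → miss, evict 0, frames (5 6 7)
5 → hit
6 → hit
Hits: 4 of 8 references → 4/8 = 0.5000.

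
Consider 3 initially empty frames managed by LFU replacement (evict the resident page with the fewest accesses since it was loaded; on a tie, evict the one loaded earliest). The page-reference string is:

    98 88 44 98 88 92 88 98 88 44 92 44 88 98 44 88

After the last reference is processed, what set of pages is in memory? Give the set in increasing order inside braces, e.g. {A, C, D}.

98 → miss, frames [98]
88 → miss, frames [98, 88]
44 → miss, frames [98, 88, 44]
98 → hit
88 → hit
92 → miss, evict 44, frames [98, 88, 92]
88 → hit
98 → hit
88 → hit
44 → miss, evict 92, frames [98, 88, 44]
92 → miss, evict 44, frames [98, 88, 92]
44 → miss, evict 92, frames [98, 88, 44]
88 → hit
98 → hit
44 → hit
88 → hit

{44, 88, 98}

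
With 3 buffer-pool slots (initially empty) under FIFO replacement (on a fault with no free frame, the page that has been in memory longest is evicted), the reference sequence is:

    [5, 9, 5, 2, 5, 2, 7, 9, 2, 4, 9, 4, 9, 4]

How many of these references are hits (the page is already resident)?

8

5 -> miss, frames (5)
9 -> miss, frames (5 9)
5 -> hit
2 -> miss, frames (5 9 2)
5 -> hit
2 -> hit
7 -> miss, evict 5, frames (9 2 7)
9 -> hit
2 -> hit
4 -> miss, evict 9, frames (2 7 4)
9 -> miss, evict 2, frames (7 4 9)
4 -> hit
9 -> hit
4 -> hit
Hits: 8.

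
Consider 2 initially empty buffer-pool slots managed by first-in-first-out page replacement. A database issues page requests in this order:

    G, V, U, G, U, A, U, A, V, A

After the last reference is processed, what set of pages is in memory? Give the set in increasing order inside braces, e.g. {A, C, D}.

G → fault, frames {G}
V → fault, frames {G,V}
U → fault, evict G, frames {V,U}
G → fault, evict V, frames {U,G}
U → hit
A → fault, evict U, frames {G,A}
U → fault, evict G, frames {A,U}
A → hit
V → fault, evict A, frames {U,V}
A → fault, evict U, frames {V,A}

{A, V}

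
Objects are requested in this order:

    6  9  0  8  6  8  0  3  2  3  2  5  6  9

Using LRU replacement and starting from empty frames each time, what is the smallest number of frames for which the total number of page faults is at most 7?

f=1: 14 faults
f=2: 11 faults
f=3: 10 faults
f=4: 9 faults
f=5: 9 faults
f=6: 8 faults
f=7: 7 faults
Smallest f with faults ≤ 7 is 7.

7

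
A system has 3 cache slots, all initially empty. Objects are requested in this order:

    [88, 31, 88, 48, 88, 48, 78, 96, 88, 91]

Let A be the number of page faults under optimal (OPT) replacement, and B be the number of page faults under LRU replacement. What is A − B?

-1

Under OPT: F F . F . . F F . F → 6 faults.
Under LRU: F F . F . . F F F F → 7 faults.
A − B = 6 − 7 = -1.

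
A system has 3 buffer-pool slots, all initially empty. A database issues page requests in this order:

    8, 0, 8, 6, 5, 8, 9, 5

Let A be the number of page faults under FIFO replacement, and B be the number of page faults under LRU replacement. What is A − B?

Under FIFO: F F . F F F F . → 6 faults.
Under LRU: F F . F F . F . → 5 faults.
A − B = 6 − 5 = 1.

1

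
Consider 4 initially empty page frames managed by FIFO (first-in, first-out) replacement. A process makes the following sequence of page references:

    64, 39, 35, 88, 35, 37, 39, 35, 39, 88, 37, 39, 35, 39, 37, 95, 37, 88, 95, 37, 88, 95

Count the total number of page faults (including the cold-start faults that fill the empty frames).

64: miss, frames (64)
39: miss, frames (64 39)
35: miss, frames (64 39 35)
88: miss, frames (64 39 35 88)
35: hit
37: miss, evict 64, frames (39 35 88 37)
39: hit
35: hit
39: hit
88: hit
37: hit
39: hit
35: hit
39: hit
37: hit
95: miss, evict 39, frames (35 88 37 95)
37: hit
88: hit
95: hit
37: hit
88: hit
95: hit
Page faults: 6.

6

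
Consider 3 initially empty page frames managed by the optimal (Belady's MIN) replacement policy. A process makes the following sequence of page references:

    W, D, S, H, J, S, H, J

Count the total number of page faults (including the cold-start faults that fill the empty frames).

5

W: miss, frames [W]
D: miss, frames [W, D]
S: miss, frames [W, D, S]
H: miss, evict D, frames [W, S, H]
J: miss, evict W, frames [S, H, J]
S: hit
H: hit
J: hit
Page faults: 5.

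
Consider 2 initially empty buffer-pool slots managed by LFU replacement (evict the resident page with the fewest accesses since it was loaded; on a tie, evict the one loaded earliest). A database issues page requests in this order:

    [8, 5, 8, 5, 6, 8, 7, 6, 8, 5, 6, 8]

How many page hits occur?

3

8 -> miss, frames [8]
5 -> miss, frames [8, 5]
8 -> hit
5 -> hit
6 -> miss, evict 8, frames [5, 6]
8 -> miss, evict 6, frames [5, 8]
7 -> miss, evict 8, frames [5, 7]
6 -> miss, evict 7, frames [5, 6]
8 -> miss, evict 6, frames [5, 8]
5 -> hit
6 -> miss, evict 8, frames [5, 6]
8 -> miss, evict 6, frames [5, 8]
Hits: 3.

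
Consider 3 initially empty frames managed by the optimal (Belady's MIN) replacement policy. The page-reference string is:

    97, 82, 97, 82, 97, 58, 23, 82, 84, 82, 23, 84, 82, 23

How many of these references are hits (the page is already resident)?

9

97 → miss, frames {97}
82 → miss, frames {97,82}
97 → hit
82 → hit
97 → hit
58 → miss, frames {97,82,58}
23 → miss, evict 58, frames {97,82,23}
82 → hit
84 → miss, evict 97, frames {82,23,84}
82 → hit
23 → hit
84 → hit
82 → hit
23 → hit
Hits: 9.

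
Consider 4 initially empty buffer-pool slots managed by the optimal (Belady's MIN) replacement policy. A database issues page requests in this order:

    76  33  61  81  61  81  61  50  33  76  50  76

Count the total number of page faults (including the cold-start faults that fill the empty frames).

5

76: miss, frames {76}
33: miss, frames {76,33}
61: miss, frames {76,33,61}
81: miss, frames {76,33,61,81}
61: hit
81: hit
61: hit
50: miss, evict 81, frames {76,33,61,50}
33: hit
76: hit
50: hit
76: hit
Page faults: 5.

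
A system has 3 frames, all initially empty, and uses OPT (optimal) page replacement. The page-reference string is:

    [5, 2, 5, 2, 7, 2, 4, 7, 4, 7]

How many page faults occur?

5: fault, frames [5]
2: fault, frames [5, 2]
5: hit
2: hit
7: fault, frames [5, 2, 7]
2: hit
4: fault, evict 2, frames [5, 7, 4]
7: hit
4: hit
7: hit
Page faults: 4.

4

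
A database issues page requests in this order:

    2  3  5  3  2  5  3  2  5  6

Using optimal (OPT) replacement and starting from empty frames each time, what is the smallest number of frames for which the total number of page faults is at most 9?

2

f=1: 10 faults
f=2: 7 faults
f=3: 4 faults
f=4: 4 faults
Smallest f with faults ≤ 9 is 2.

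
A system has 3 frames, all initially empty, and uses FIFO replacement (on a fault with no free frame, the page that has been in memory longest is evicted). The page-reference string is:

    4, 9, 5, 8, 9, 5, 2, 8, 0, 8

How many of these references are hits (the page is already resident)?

4 → fault, frames [4]
9 → fault, frames [4, 9]
5 → fault, frames [4, 9, 5]
8 → fault, evict 4, frames [9, 5, 8]
9 → hit
5 → hit
2 → fault, evict 9, frames [5, 8, 2]
8 → hit
0 → fault, evict 5, frames [8, 2, 0]
8 → hit
Hits: 4.

4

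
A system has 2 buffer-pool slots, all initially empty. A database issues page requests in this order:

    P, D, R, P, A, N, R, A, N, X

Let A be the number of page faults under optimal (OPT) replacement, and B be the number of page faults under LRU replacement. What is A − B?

-3

Under OPT: F F F . F F . F . F → 7 faults.
Under LRU: F F F F F F F F F F → 10 faults.
A − B = 7 − 10 = -3.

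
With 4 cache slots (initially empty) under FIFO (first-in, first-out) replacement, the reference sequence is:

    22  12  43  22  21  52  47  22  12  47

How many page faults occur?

22 → fault, frames (22)
12 → fault, frames (22 12)
43 → fault, frames (22 12 43)
22 → hit
21 → fault, frames (22 12 43 21)
52 → fault, evict 22, frames (12 43 21 52)
47 → fault, evict 12, frames (43 21 52 47)
22 → fault, evict 43, frames (21 52 47 22)
12 → fault, evict 21, frames (52 47 22 12)
47 → hit
Page faults: 8.

8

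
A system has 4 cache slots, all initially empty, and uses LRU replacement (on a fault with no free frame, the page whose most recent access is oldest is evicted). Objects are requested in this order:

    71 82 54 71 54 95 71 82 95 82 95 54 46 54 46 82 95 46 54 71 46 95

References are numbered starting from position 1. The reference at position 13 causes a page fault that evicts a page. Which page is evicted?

71

pos 1: 71 -> fault, frames (71)
pos 2: 82 -> fault, frames (71 82)
pos 3: 54 -> fault, frames (71 82 54)
pos 4: 71 -> hit
pos 5: 54 -> hit
pos 6: 95 -> fault, frames (82 71 54 95)
pos 7: 71 -> hit
pos 8: 82 -> hit
pos 9: 95 -> hit
pos 10: 82 -> hit
pos 11: 95 -> hit
pos 12: 54 -> hit
pos 13: 46 -> fault, evict 71, frames (82 95 54 46)
At position 13, page 71 is evicted.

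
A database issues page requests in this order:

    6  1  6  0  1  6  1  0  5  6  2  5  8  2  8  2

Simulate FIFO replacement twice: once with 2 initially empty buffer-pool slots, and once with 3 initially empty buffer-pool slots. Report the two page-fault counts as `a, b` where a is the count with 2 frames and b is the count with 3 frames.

2 frames: F F . F . F F F F F F F F F . . → 12 faults.
3 frames: F F . F . . . . F F F . F . . . → 7 faults.
7 < 12: adding a frame reduced faults, as is typical.

12, 7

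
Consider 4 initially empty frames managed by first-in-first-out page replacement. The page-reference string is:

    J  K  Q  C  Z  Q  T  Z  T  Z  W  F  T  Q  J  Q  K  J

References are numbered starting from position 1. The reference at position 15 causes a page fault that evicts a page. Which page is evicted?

pos 1: J -> miss, frames (J)
pos 2: K -> miss, frames (J K)
pos 3: Q -> miss, frames (J K Q)
pos 4: C -> miss, frames (J K Q C)
pos 5: Z -> miss, evict J, frames (K Q C Z)
pos 6: Q -> hit
pos 7: T -> miss, evict K, frames (Q C Z T)
pos 8: Z -> hit
pos 9: T -> hit
pos 10: Z -> hit
pos 11: W -> miss, evict Q, frames (C Z T W)
pos 12: F -> miss, evict C, frames (Z T W F)
pos 13: T -> hit
pos 14: Q -> miss, evict Z, frames (T W F Q)
pos 15: J -> miss, evict T, frames (W F Q J)
At position 15, page T is evicted.

T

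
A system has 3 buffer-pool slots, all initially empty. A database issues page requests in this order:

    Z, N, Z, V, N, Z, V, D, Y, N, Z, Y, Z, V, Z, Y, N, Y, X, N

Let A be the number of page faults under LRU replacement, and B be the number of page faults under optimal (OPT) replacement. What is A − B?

Under LRU: F F . F . . . F F F F . . F . . F . F . → 10 faults.
Under OPT: F F . F . . . F F . . . . F . . F . F . → 8 faults.
A − B = 10 − 8 = 2.

2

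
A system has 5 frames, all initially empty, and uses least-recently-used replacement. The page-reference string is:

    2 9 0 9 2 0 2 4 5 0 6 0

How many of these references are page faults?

2 -> miss, frames {2}
9 -> miss, frames {2,9}
0 -> miss, frames {2,9,0}
9 -> hit
2 -> hit
0 -> hit
2 -> hit
4 -> miss, frames {9,0,2,4}
5 -> miss, frames {9,0,2,4,5}
0 -> hit
6 -> miss, evict 9, frames {2,4,5,0,6}
0 -> hit
Page faults: 6.

6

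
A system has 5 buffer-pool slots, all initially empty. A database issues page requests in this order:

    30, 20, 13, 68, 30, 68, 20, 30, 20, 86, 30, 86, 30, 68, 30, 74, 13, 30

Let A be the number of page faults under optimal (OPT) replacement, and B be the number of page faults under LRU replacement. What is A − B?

-1

Under OPT: F F F F . . . . . F . . . . . F . . → 6 faults.
Under LRU: F F F F . . . . . F . . . . . F F . → 7 faults.
A − B = 6 − 7 = -1.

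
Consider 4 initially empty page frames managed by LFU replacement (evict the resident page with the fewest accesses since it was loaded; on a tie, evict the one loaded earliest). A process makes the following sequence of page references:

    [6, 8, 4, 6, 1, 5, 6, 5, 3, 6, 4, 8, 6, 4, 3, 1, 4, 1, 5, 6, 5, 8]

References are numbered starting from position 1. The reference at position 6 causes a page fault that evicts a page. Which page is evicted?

pos 1: 6 → miss, frames {6}
pos 2: 8 → miss, frames {6,8}
pos 3: 4 → miss, frames {6,8,4}
pos 4: 6 → hit
pos 5: 1 → miss, frames {6,8,4,1}
pos 6: 5 → miss, evict 8, frames {6,4,1,5}
At position 6, page 8 is evicted.

8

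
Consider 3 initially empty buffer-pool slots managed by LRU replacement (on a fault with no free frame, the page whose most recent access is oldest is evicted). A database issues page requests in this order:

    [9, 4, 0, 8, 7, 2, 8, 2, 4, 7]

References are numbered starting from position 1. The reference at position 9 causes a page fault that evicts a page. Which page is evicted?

7

pos 1: 9 -> fault, frames (9)
pos 2: 4 -> fault, frames (9 4)
pos 3: 0 -> fault, frames (9 4 0)
pos 4: 8 -> fault, evict 9, frames (4 0 8)
pos 5: 7 -> fault, evict 4, frames (0 8 7)
pos 6: 2 -> fault, evict 0, frames (8 7 2)
pos 7: 8 -> hit
pos 8: 2 -> hit
pos 9: 4 -> fault, evict 7, frames (8 2 4)
At position 9, page 7 is evicted.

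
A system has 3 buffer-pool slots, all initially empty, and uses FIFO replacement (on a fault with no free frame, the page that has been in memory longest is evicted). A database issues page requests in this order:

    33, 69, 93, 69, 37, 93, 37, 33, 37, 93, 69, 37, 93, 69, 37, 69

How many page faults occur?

8

33 -> miss, frames (33)
69 -> miss, frames (33 69)
93 -> miss, frames (33 69 93)
69 -> hit
37 -> miss, evict 33, frames (69 93 37)
93 -> hit
37 -> hit
33 -> miss, evict 69, frames (93 37 33)
37 -> hit
93 -> hit
69 -> miss, evict 93, frames (37 33 69)
37 -> hit
93 -> miss, evict 37, frames (33 69 93)
69 -> hit
37 -> miss, evict 33, frames (69 93 37)
69 -> hit
Page faults: 8.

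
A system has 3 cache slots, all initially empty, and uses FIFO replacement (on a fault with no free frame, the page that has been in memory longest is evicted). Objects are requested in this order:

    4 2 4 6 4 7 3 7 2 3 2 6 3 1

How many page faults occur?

8

4 → fault, frames {4}
2 → fault, frames {4,2}
4 → hit
6 → fault, frames {4,2,6}
4 → hit
7 → fault, evict 4, frames {2,6,7}
3 → fault, evict 2, frames {6,7,3}
7 → hit
2 → fault, evict 6, frames {7,3,2}
3 → hit
2 → hit
6 → fault, evict 7, frames {3,2,6}
3 → hit
1 → fault, evict 3, frames {2,6,1}
Page faults: 8.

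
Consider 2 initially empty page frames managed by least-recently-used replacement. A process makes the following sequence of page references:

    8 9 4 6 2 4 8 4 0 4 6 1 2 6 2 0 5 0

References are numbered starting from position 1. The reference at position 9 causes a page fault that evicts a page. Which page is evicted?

8

pos 1: 8 → fault, frames [8]
pos 2: 9 → fault, frames [8, 9]
pos 3: 4 → fault, evict 8, frames [9, 4]
pos 4: 6 → fault, evict 9, frames [4, 6]
pos 5: 2 → fault, evict 4, frames [6, 2]
pos 6: 4 → fault, evict 6, frames [2, 4]
pos 7: 8 → fault, evict 2, frames [4, 8]
pos 8: 4 → hit
pos 9: 0 → fault, evict 8, frames [4, 0]
At position 9, page 8 is evicted.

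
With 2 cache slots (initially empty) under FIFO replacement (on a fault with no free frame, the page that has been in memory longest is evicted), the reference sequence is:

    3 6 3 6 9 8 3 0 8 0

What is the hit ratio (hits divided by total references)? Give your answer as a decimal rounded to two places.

0.30

3 → fault, frames {3}
6 → fault, frames {3,6}
3 → hit
6 → hit
9 → fault, evict 3, frames {6,9}
8 → fault, evict 6, frames {9,8}
3 → fault, evict 9, frames {8,3}
0 → fault, evict 8, frames {3,0}
8 → fault, evict 3, frames {0,8}
0 → hit
Hits: 3 of 10 references → 3/10 = 0.3000.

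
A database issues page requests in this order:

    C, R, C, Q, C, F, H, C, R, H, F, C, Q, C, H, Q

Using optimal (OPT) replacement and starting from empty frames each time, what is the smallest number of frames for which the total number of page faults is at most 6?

4

f=1: 16 faults
f=2: 10 faults
f=3: 7 faults
f=4: 6 faults
f=5: 5 faults
Smallest f with faults ≤ 6 is 4.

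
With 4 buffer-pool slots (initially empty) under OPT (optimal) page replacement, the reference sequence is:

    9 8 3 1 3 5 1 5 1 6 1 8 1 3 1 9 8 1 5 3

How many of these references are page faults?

9 → miss, frames {9}
8 → miss, frames {9,8}
3 → miss, frames {9,8,3}
1 → miss, frames {9,8,3,1}
3 → hit
5 → miss, evict 9, frames {8,3,1,5}
1 → hit
5 → hit
1 → hit
6 → miss, evict 5, frames {8,3,1,6}
1 → hit
8 → hit
1 → hit
3 → hit
1 → hit
9 → miss, evict 6, frames {8,3,1,9}
8 → hit
1 → hit
5 → miss, evict 9, frames {8,3,1,5}
3 → hit
Page faults: 8.

8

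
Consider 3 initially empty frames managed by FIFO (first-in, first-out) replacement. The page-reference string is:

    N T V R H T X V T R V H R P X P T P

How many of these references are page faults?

13

N -> miss, frames [N]
T -> miss, frames [N, T]
V -> miss, frames [N, T, V]
R -> miss, evict N, frames [T, V, R]
H -> miss, evict T, frames [V, R, H]
T -> miss, evict V, frames [R, H, T]
X -> miss, evict R, frames [H, T, X]
V -> miss, evict H, frames [T, X, V]
T -> hit
R -> miss, evict T, frames [X, V, R]
V -> hit
H -> miss, evict X, frames [V, R, H]
R -> hit
P -> miss, evict V, frames [R, H, P]
X -> miss, evict R, frames [H, P, X]
P -> hit
T -> miss, evict H, frames [P, X, T]
P -> hit
Page faults: 13.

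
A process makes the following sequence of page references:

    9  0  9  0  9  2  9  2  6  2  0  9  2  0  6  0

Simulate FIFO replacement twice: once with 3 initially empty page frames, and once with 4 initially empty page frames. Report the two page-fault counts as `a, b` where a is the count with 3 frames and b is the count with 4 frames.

3 frames: F F . . . F . . F . . F . F . . → 6 faults.
4 frames: F F . . . F . . F . . . . . . . → 4 faults.
4 < 6: adding a frame reduced faults, as is typical.

6, 4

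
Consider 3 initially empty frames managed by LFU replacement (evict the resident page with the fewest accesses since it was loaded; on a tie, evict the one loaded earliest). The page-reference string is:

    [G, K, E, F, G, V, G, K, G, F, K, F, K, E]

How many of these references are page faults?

9

G: fault, frames (G)
K: fault, frames (G K)
E: fault, frames (G K E)
F: fault, evict G, frames (K E F)
G: fault, evict K, frames (E F G)
V: fault, evict E, frames (F G V)
G: hit
K: fault, evict F, frames (G V K)
G: hit
F: fault, evict V, frames (G K F)
K: hit
F: hit
K: hit
E: fault, evict F, frames (G K E)
Page faults: 9.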